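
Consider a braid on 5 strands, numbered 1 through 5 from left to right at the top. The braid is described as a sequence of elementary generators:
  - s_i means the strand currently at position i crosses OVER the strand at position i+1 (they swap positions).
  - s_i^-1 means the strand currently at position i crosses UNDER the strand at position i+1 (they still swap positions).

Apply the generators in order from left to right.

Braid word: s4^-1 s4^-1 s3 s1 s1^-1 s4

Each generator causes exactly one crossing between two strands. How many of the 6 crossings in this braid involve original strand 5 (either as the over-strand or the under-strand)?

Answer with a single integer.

Gen 1: crossing 4x5. Involves strand 5? yes. Count so far: 1
Gen 2: crossing 5x4. Involves strand 5? yes. Count so far: 2
Gen 3: crossing 3x4. Involves strand 5? no. Count so far: 2
Gen 4: crossing 1x2. Involves strand 5? no. Count so far: 2
Gen 5: crossing 2x1. Involves strand 5? no. Count so far: 2
Gen 6: crossing 3x5. Involves strand 5? yes. Count so far: 3

Answer: 3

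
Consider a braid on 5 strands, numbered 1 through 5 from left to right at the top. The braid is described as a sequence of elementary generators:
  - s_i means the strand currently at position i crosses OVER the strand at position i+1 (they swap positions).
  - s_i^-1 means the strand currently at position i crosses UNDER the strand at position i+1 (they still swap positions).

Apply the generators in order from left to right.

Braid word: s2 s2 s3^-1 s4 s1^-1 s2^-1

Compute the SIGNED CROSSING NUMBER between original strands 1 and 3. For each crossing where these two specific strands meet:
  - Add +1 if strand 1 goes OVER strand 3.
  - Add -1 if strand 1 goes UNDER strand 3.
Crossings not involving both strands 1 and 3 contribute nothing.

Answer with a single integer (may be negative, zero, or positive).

Gen 1: crossing 2x3. Both 1&3? no. Sum: 0
Gen 2: crossing 3x2. Both 1&3? no. Sum: 0
Gen 3: crossing 3x4. Both 1&3? no. Sum: 0
Gen 4: crossing 3x5. Both 1&3? no. Sum: 0
Gen 5: crossing 1x2. Both 1&3? no. Sum: 0
Gen 6: crossing 1x4. Both 1&3? no. Sum: 0

Answer: 0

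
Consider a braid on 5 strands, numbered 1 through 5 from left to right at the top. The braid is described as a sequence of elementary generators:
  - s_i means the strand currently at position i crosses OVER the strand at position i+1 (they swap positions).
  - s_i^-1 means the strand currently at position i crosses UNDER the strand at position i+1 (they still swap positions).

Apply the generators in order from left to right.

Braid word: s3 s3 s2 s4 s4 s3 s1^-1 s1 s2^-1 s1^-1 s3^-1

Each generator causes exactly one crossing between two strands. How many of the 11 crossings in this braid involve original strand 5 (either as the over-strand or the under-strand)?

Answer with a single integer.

Gen 1: crossing 3x4. Involves strand 5? no. Count so far: 0
Gen 2: crossing 4x3. Involves strand 5? no. Count so far: 0
Gen 3: crossing 2x3. Involves strand 5? no. Count so far: 0
Gen 4: crossing 4x5. Involves strand 5? yes. Count so far: 1
Gen 5: crossing 5x4. Involves strand 5? yes. Count so far: 2
Gen 6: crossing 2x4. Involves strand 5? no. Count so far: 2
Gen 7: crossing 1x3. Involves strand 5? no. Count so far: 2
Gen 8: crossing 3x1. Involves strand 5? no. Count so far: 2
Gen 9: crossing 3x4. Involves strand 5? no. Count so far: 2
Gen 10: crossing 1x4. Involves strand 5? no. Count so far: 2
Gen 11: crossing 3x2. Involves strand 5? no. Count so far: 2

Answer: 2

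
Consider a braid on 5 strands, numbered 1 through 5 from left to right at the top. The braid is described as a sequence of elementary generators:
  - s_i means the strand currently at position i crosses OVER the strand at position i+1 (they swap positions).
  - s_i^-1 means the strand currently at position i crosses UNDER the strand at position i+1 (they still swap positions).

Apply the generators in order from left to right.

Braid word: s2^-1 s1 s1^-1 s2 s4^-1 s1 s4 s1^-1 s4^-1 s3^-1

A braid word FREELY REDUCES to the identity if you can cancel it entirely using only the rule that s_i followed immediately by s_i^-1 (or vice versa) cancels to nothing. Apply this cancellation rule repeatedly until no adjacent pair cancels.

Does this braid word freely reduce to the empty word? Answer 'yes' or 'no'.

Answer: no

Derivation:
Gen 1 (s2^-1): push. Stack: [s2^-1]
Gen 2 (s1): push. Stack: [s2^-1 s1]
Gen 3 (s1^-1): cancels prior s1. Stack: [s2^-1]
Gen 4 (s2): cancels prior s2^-1. Stack: []
Gen 5 (s4^-1): push. Stack: [s4^-1]
Gen 6 (s1): push. Stack: [s4^-1 s1]
Gen 7 (s4): push. Stack: [s4^-1 s1 s4]
Gen 8 (s1^-1): push. Stack: [s4^-1 s1 s4 s1^-1]
Gen 9 (s4^-1): push. Stack: [s4^-1 s1 s4 s1^-1 s4^-1]
Gen 10 (s3^-1): push. Stack: [s4^-1 s1 s4 s1^-1 s4^-1 s3^-1]
Reduced word: s4^-1 s1 s4 s1^-1 s4^-1 s3^-1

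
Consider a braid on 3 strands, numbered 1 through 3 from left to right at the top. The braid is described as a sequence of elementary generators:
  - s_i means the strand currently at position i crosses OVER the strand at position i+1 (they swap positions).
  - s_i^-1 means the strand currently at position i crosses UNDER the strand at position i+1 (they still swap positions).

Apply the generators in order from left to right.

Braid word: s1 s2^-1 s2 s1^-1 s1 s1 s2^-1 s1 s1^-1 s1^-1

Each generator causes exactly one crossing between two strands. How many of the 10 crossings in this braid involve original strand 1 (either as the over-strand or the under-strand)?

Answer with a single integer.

Answer: 9

Derivation:
Gen 1: crossing 1x2. Involves strand 1? yes. Count so far: 1
Gen 2: crossing 1x3. Involves strand 1? yes. Count so far: 2
Gen 3: crossing 3x1. Involves strand 1? yes. Count so far: 3
Gen 4: crossing 2x1. Involves strand 1? yes. Count so far: 4
Gen 5: crossing 1x2. Involves strand 1? yes. Count so far: 5
Gen 6: crossing 2x1. Involves strand 1? yes. Count so far: 6
Gen 7: crossing 2x3. Involves strand 1? no. Count so far: 6
Gen 8: crossing 1x3. Involves strand 1? yes. Count so far: 7
Gen 9: crossing 3x1. Involves strand 1? yes. Count so far: 8
Gen 10: crossing 1x3. Involves strand 1? yes. Count so far: 9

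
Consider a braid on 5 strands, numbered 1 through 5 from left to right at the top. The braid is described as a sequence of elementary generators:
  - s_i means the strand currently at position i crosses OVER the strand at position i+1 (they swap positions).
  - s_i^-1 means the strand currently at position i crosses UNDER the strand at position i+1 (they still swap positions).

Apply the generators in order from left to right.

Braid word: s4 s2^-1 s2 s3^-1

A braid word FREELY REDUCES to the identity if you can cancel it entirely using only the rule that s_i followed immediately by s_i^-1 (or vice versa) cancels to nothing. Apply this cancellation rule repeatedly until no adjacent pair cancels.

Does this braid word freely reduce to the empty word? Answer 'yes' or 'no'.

Answer: no

Derivation:
Gen 1 (s4): push. Stack: [s4]
Gen 2 (s2^-1): push. Stack: [s4 s2^-1]
Gen 3 (s2): cancels prior s2^-1. Stack: [s4]
Gen 4 (s3^-1): push. Stack: [s4 s3^-1]
Reduced word: s4 s3^-1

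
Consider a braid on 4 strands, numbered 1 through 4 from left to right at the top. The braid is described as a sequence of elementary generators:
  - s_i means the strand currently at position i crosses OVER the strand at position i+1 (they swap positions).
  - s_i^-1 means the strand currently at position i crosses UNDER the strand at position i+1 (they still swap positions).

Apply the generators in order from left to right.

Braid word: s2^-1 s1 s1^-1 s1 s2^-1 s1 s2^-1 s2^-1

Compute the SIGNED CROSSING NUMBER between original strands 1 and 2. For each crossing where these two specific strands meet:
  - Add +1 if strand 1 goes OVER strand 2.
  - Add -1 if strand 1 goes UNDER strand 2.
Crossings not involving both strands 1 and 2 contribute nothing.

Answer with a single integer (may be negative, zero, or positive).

Gen 1: crossing 2x3. Both 1&2? no. Sum: 0
Gen 2: crossing 1x3. Both 1&2? no. Sum: 0
Gen 3: crossing 3x1. Both 1&2? no. Sum: 0
Gen 4: crossing 1x3. Both 1&2? no. Sum: 0
Gen 5: 1 under 2. Both 1&2? yes. Contrib: -1. Sum: -1
Gen 6: crossing 3x2. Both 1&2? no. Sum: -1
Gen 7: crossing 3x1. Both 1&2? no. Sum: -1
Gen 8: crossing 1x3. Both 1&2? no. Sum: -1

Answer: -1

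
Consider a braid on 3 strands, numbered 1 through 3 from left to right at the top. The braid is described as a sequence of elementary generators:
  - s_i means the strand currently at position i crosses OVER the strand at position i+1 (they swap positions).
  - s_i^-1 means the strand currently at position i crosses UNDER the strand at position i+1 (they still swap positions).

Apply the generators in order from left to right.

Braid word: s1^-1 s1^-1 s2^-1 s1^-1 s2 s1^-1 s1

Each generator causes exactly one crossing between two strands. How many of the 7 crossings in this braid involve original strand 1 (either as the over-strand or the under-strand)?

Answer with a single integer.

Gen 1: crossing 1x2. Involves strand 1? yes. Count so far: 1
Gen 2: crossing 2x1. Involves strand 1? yes. Count so far: 2
Gen 3: crossing 2x3. Involves strand 1? no. Count so far: 2
Gen 4: crossing 1x3. Involves strand 1? yes. Count so far: 3
Gen 5: crossing 1x2. Involves strand 1? yes. Count so far: 4
Gen 6: crossing 3x2. Involves strand 1? no. Count so far: 4
Gen 7: crossing 2x3. Involves strand 1? no. Count so far: 4

Answer: 4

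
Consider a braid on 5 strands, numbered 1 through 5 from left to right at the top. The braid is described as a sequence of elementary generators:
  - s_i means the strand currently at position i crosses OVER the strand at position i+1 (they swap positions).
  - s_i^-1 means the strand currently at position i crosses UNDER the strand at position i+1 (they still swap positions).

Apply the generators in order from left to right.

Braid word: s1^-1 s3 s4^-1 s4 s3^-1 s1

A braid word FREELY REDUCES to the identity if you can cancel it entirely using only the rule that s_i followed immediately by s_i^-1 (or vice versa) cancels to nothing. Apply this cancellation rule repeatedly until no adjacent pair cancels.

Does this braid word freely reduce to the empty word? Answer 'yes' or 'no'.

Answer: yes

Derivation:
Gen 1 (s1^-1): push. Stack: [s1^-1]
Gen 2 (s3): push. Stack: [s1^-1 s3]
Gen 3 (s4^-1): push. Stack: [s1^-1 s3 s4^-1]
Gen 4 (s4): cancels prior s4^-1. Stack: [s1^-1 s3]
Gen 5 (s3^-1): cancels prior s3. Stack: [s1^-1]
Gen 6 (s1): cancels prior s1^-1. Stack: []
Reduced word: (empty)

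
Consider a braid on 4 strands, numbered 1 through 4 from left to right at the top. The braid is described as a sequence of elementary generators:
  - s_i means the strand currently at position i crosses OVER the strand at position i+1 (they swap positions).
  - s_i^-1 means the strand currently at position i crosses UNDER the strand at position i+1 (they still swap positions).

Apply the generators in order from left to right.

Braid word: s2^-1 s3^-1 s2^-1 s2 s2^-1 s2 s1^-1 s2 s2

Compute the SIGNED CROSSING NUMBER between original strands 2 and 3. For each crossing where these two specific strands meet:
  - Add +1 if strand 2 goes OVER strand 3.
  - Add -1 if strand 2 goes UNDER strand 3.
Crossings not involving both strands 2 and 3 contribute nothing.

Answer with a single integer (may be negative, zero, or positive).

Answer: -1

Derivation:
Gen 1: 2 under 3. Both 2&3? yes. Contrib: -1. Sum: -1
Gen 2: crossing 2x4. Both 2&3? no. Sum: -1
Gen 3: crossing 3x4. Both 2&3? no. Sum: -1
Gen 4: crossing 4x3. Both 2&3? no. Sum: -1
Gen 5: crossing 3x4. Both 2&3? no. Sum: -1
Gen 6: crossing 4x3. Both 2&3? no. Sum: -1
Gen 7: crossing 1x3. Both 2&3? no. Sum: -1
Gen 8: crossing 1x4. Both 2&3? no. Sum: -1
Gen 9: crossing 4x1. Both 2&3? no. Sum: -1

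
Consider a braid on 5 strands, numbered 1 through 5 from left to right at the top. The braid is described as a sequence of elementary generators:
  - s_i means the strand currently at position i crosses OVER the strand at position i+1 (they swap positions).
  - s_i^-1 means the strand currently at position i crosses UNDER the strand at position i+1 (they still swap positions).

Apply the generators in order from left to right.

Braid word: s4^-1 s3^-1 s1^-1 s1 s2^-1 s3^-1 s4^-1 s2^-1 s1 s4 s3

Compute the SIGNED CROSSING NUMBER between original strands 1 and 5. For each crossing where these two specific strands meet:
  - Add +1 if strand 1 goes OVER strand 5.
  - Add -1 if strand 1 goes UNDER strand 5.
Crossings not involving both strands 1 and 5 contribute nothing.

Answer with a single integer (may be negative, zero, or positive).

Answer: 0

Derivation:
Gen 1: crossing 4x5. Both 1&5? no. Sum: 0
Gen 2: crossing 3x5. Both 1&5? no. Sum: 0
Gen 3: crossing 1x2. Both 1&5? no. Sum: 0
Gen 4: crossing 2x1. Both 1&5? no. Sum: 0
Gen 5: crossing 2x5. Both 1&5? no. Sum: 0
Gen 6: crossing 2x3. Both 1&5? no. Sum: 0
Gen 7: crossing 2x4. Both 1&5? no. Sum: 0
Gen 8: crossing 5x3. Both 1&5? no. Sum: 0
Gen 9: crossing 1x3. Both 1&5? no. Sum: 0
Gen 10: crossing 4x2. Both 1&5? no. Sum: 0
Gen 11: crossing 5x2. Both 1&5? no. Sum: 0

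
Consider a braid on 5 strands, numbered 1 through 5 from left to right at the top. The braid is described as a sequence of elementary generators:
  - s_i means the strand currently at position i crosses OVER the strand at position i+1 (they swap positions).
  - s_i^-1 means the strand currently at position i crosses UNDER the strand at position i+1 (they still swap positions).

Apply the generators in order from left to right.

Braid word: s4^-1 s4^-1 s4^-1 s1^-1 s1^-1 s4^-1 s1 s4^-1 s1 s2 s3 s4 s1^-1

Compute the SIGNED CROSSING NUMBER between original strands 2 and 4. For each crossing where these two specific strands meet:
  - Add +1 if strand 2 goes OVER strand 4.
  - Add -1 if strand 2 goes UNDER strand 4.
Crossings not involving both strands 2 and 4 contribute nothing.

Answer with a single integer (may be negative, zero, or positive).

Gen 1: crossing 4x5. Both 2&4? no. Sum: 0
Gen 2: crossing 5x4. Both 2&4? no. Sum: 0
Gen 3: crossing 4x5. Both 2&4? no. Sum: 0
Gen 4: crossing 1x2. Both 2&4? no. Sum: 0
Gen 5: crossing 2x1. Both 2&4? no. Sum: 0
Gen 6: crossing 5x4. Both 2&4? no. Sum: 0
Gen 7: crossing 1x2. Both 2&4? no. Sum: 0
Gen 8: crossing 4x5. Both 2&4? no. Sum: 0
Gen 9: crossing 2x1. Both 2&4? no. Sum: 0
Gen 10: crossing 2x3. Both 2&4? no. Sum: 0
Gen 11: crossing 2x5. Both 2&4? no. Sum: 0
Gen 12: 2 over 4. Both 2&4? yes. Contrib: +1. Sum: 1
Gen 13: crossing 1x3. Both 2&4? no. Sum: 1

Answer: 1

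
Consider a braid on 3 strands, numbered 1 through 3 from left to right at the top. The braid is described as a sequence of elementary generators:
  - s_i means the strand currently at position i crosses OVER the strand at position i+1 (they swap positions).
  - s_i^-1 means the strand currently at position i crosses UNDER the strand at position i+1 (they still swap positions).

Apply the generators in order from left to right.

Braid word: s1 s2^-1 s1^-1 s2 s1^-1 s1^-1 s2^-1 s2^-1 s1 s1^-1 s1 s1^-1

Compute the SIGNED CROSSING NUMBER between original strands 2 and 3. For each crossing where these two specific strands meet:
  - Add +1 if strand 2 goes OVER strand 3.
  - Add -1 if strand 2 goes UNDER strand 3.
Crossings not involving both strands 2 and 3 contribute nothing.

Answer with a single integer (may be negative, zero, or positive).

Answer: -1

Derivation:
Gen 1: crossing 1x2. Both 2&3? no. Sum: 0
Gen 2: crossing 1x3. Both 2&3? no. Sum: 0
Gen 3: 2 under 3. Both 2&3? yes. Contrib: -1. Sum: -1
Gen 4: crossing 2x1. Both 2&3? no. Sum: -1
Gen 5: crossing 3x1. Both 2&3? no. Sum: -1
Gen 6: crossing 1x3. Both 2&3? no. Sum: -1
Gen 7: crossing 1x2. Both 2&3? no. Sum: -1
Gen 8: crossing 2x1. Both 2&3? no. Sum: -1
Gen 9: crossing 3x1. Both 2&3? no. Sum: -1
Gen 10: crossing 1x3. Both 2&3? no. Sum: -1
Gen 11: crossing 3x1. Both 2&3? no. Sum: -1
Gen 12: crossing 1x3. Both 2&3? no. Sum: -1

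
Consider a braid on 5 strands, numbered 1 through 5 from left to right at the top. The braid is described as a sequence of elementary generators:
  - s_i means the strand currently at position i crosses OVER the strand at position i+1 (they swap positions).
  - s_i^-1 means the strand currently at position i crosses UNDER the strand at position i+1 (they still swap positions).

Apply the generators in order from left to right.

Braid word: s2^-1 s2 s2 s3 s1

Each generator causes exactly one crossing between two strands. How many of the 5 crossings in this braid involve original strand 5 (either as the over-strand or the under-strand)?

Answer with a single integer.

Gen 1: crossing 2x3. Involves strand 5? no. Count so far: 0
Gen 2: crossing 3x2. Involves strand 5? no. Count so far: 0
Gen 3: crossing 2x3. Involves strand 5? no. Count so far: 0
Gen 4: crossing 2x4. Involves strand 5? no. Count so far: 0
Gen 5: crossing 1x3. Involves strand 5? no. Count so far: 0

Answer: 0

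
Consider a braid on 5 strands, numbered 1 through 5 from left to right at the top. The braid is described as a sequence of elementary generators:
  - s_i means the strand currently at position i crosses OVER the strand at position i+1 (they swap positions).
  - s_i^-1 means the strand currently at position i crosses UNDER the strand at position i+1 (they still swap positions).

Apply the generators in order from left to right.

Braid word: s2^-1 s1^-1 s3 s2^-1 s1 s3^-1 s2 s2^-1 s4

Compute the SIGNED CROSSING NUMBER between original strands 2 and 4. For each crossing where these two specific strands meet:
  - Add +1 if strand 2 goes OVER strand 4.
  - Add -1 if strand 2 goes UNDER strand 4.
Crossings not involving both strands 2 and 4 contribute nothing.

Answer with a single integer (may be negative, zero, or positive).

Answer: 1

Derivation:
Gen 1: crossing 2x3. Both 2&4? no. Sum: 0
Gen 2: crossing 1x3. Both 2&4? no. Sum: 0
Gen 3: 2 over 4. Both 2&4? yes. Contrib: +1. Sum: 1
Gen 4: crossing 1x4. Both 2&4? no. Sum: 1
Gen 5: crossing 3x4. Both 2&4? no. Sum: 1
Gen 6: crossing 1x2. Both 2&4? no. Sum: 1
Gen 7: crossing 3x2. Both 2&4? no. Sum: 1
Gen 8: crossing 2x3. Both 2&4? no. Sum: 1
Gen 9: crossing 1x5. Both 2&4? no. Sum: 1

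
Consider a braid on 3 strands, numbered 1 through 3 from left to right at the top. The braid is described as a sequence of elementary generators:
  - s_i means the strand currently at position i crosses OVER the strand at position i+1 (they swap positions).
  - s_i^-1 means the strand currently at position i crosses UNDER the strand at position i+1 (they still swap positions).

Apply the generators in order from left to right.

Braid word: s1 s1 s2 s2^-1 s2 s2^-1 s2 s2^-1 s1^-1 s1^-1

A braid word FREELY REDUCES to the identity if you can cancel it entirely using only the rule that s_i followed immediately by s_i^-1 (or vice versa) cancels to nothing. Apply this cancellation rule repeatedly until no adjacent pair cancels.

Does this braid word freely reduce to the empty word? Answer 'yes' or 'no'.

Answer: yes

Derivation:
Gen 1 (s1): push. Stack: [s1]
Gen 2 (s1): push. Stack: [s1 s1]
Gen 3 (s2): push. Stack: [s1 s1 s2]
Gen 4 (s2^-1): cancels prior s2. Stack: [s1 s1]
Gen 5 (s2): push. Stack: [s1 s1 s2]
Gen 6 (s2^-1): cancels prior s2. Stack: [s1 s1]
Gen 7 (s2): push. Stack: [s1 s1 s2]
Gen 8 (s2^-1): cancels prior s2. Stack: [s1 s1]
Gen 9 (s1^-1): cancels prior s1. Stack: [s1]
Gen 10 (s1^-1): cancels prior s1. Stack: []
Reduced word: (empty)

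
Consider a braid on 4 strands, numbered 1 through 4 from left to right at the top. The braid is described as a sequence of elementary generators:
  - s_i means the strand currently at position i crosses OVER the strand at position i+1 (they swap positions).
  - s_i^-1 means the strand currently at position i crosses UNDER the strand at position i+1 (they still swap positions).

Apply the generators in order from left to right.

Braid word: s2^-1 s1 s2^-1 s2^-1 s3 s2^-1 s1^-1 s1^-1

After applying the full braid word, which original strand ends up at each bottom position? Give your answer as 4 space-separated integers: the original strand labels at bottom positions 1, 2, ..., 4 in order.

Answer: 3 4 1 2

Derivation:
Gen 1 (s2^-1): strand 2 crosses under strand 3. Perm now: [1 3 2 4]
Gen 2 (s1): strand 1 crosses over strand 3. Perm now: [3 1 2 4]
Gen 3 (s2^-1): strand 1 crosses under strand 2. Perm now: [3 2 1 4]
Gen 4 (s2^-1): strand 2 crosses under strand 1. Perm now: [3 1 2 4]
Gen 5 (s3): strand 2 crosses over strand 4. Perm now: [3 1 4 2]
Gen 6 (s2^-1): strand 1 crosses under strand 4. Perm now: [3 4 1 2]
Gen 7 (s1^-1): strand 3 crosses under strand 4. Perm now: [4 3 1 2]
Gen 8 (s1^-1): strand 4 crosses under strand 3. Perm now: [3 4 1 2]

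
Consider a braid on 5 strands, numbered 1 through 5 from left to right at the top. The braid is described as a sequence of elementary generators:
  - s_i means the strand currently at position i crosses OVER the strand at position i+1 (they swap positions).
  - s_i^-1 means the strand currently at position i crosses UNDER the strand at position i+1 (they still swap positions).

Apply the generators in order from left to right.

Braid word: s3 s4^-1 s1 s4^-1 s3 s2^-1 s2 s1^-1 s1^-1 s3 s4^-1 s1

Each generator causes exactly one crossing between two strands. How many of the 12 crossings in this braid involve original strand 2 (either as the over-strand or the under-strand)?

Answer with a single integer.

Answer: 4

Derivation:
Gen 1: crossing 3x4. Involves strand 2? no. Count so far: 0
Gen 2: crossing 3x5. Involves strand 2? no. Count so far: 0
Gen 3: crossing 1x2. Involves strand 2? yes. Count so far: 1
Gen 4: crossing 5x3. Involves strand 2? no. Count so far: 1
Gen 5: crossing 4x3. Involves strand 2? no. Count so far: 1
Gen 6: crossing 1x3. Involves strand 2? no. Count so far: 1
Gen 7: crossing 3x1. Involves strand 2? no. Count so far: 1
Gen 8: crossing 2x1. Involves strand 2? yes. Count so far: 2
Gen 9: crossing 1x2. Involves strand 2? yes. Count so far: 3
Gen 10: crossing 3x4. Involves strand 2? no. Count so far: 3
Gen 11: crossing 3x5. Involves strand 2? no. Count so far: 3
Gen 12: crossing 2x1. Involves strand 2? yes. Count so far: 4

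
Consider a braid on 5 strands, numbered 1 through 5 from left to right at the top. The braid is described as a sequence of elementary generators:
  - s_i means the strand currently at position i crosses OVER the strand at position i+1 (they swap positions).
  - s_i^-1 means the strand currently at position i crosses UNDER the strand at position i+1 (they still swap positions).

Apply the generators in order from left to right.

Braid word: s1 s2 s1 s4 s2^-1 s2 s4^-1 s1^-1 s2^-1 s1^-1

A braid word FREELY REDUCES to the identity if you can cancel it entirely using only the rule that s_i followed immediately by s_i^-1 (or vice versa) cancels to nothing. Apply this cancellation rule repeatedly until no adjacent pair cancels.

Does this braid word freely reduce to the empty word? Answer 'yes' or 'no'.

Gen 1 (s1): push. Stack: [s1]
Gen 2 (s2): push. Stack: [s1 s2]
Gen 3 (s1): push. Stack: [s1 s2 s1]
Gen 4 (s4): push. Stack: [s1 s2 s1 s4]
Gen 5 (s2^-1): push. Stack: [s1 s2 s1 s4 s2^-1]
Gen 6 (s2): cancels prior s2^-1. Stack: [s1 s2 s1 s4]
Gen 7 (s4^-1): cancels prior s4. Stack: [s1 s2 s1]
Gen 8 (s1^-1): cancels prior s1. Stack: [s1 s2]
Gen 9 (s2^-1): cancels prior s2. Stack: [s1]
Gen 10 (s1^-1): cancels prior s1. Stack: []
Reduced word: (empty)

Answer: yes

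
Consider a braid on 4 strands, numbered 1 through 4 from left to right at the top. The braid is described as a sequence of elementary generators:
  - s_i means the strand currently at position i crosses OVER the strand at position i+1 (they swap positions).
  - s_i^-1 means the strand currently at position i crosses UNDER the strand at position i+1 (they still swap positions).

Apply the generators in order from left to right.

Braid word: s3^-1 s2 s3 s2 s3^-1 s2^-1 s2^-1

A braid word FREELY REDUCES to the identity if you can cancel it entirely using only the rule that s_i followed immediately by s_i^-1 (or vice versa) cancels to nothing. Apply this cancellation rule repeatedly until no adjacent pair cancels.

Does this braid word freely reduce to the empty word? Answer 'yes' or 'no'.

Answer: no

Derivation:
Gen 1 (s3^-1): push. Stack: [s3^-1]
Gen 2 (s2): push. Stack: [s3^-1 s2]
Gen 3 (s3): push. Stack: [s3^-1 s2 s3]
Gen 4 (s2): push. Stack: [s3^-1 s2 s3 s2]
Gen 5 (s3^-1): push. Stack: [s3^-1 s2 s3 s2 s3^-1]
Gen 6 (s2^-1): push. Stack: [s3^-1 s2 s3 s2 s3^-1 s2^-1]
Gen 7 (s2^-1): push. Stack: [s3^-1 s2 s3 s2 s3^-1 s2^-1 s2^-1]
Reduced word: s3^-1 s2 s3 s2 s3^-1 s2^-1 s2^-1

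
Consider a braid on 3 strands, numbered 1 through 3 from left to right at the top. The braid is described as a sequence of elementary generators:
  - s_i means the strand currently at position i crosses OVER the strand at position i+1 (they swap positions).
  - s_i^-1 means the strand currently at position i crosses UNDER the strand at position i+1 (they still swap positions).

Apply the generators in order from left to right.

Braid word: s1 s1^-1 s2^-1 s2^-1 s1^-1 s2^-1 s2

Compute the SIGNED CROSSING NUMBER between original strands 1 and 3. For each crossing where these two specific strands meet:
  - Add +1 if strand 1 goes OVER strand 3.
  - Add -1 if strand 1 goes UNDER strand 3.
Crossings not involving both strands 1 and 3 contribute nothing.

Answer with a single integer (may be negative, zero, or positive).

Answer: -2

Derivation:
Gen 1: crossing 1x2. Both 1&3? no. Sum: 0
Gen 2: crossing 2x1. Both 1&3? no. Sum: 0
Gen 3: crossing 2x3. Both 1&3? no. Sum: 0
Gen 4: crossing 3x2. Both 1&3? no. Sum: 0
Gen 5: crossing 1x2. Both 1&3? no. Sum: 0
Gen 6: 1 under 3. Both 1&3? yes. Contrib: -1. Sum: -1
Gen 7: 3 over 1. Both 1&3? yes. Contrib: -1. Sum: -2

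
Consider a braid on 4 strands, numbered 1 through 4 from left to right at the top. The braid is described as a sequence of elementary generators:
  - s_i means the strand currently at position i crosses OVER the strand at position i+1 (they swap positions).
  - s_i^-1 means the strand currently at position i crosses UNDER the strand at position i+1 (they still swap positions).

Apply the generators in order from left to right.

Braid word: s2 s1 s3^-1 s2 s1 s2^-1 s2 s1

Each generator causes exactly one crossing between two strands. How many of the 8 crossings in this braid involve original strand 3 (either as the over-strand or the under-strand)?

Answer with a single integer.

Gen 1: crossing 2x3. Involves strand 3? yes. Count so far: 1
Gen 2: crossing 1x3. Involves strand 3? yes. Count so far: 2
Gen 3: crossing 2x4. Involves strand 3? no. Count so far: 2
Gen 4: crossing 1x4. Involves strand 3? no. Count so far: 2
Gen 5: crossing 3x4. Involves strand 3? yes. Count so far: 3
Gen 6: crossing 3x1. Involves strand 3? yes. Count so far: 4
Gen 7: crossing 1x3. Involves strand 3? yes. Count so far: 5
Gen 8: crossing 4x3. Involves strand 3? yes. Count so far: 6

Answer: 6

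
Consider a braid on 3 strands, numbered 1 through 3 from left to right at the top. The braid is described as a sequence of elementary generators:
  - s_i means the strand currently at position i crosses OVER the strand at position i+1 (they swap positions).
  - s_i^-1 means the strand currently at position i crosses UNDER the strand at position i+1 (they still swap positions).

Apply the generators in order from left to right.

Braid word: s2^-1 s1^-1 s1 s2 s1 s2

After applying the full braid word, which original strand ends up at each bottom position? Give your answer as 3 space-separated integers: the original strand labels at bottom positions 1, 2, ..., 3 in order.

Answer: 2 3 1

Derivation:
Gen 1 (s2^-1): strand 2 crosses under strand 3. Perm now: [1 3 2]
Gen 2 (s1^-1): strand 1 crosses under strand 3. Perm now: [3 1 2]
Gen 3 (s1): strand 3 crosses over strand 1. Perm now: [1 3 2]
Gen 4 (s2): strand 3 crosses over strand 2. Perm now: [1 2 3]
Gen 5 (s1): strand 1 crosses over strand 2. Perm now: [2 1 3]
Gen 6 (s2): strand 1 crosses over strand 3. Perm now: [2 3 1]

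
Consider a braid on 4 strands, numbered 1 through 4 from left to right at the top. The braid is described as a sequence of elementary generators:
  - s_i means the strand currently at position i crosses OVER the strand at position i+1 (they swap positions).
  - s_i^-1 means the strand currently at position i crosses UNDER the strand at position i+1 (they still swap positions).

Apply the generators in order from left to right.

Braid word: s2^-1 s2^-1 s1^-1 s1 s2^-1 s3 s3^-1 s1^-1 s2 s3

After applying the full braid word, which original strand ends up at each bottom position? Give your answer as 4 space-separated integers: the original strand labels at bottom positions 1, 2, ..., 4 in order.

Answer: 3 2 4 1

Derivation:
Gen 1 (s2^-1): strand 2 crosses under strand 3. Perm now: [1 3 2 4]
Gen 2 (s2^-1): strand 3 crosses under strand 2. Perm now: [1 2 3 4]
Gen 3 (s1^-1): strand 1 crosses under strand 2. Perm now: [2 1 3 4]
Gen 4 (s1): strand 2 crosses over strand 1. Perm now: [1 2 3 4]
Gen 5 (s2^-1): strand 2 crosses under strand 3. Perm now: [1 3 2 4]
Gen 6 (s3): strand 2 crosses over strand 4. Perm now: [1 3 4 2]
Gen 7 (s3^-1): strand 4 crosses under strand 2. Perm now: [1 3 2 4]
Gen 8 (s1^-1): strand 1 crosses under strand 3. Perm now: [3 1 2 4]
Gen 9 (s2): strand 1 crosses over strand 2. Perm now: [3 2 1 4]
Gen 10 (s3): strand 1 crosses over strand 4. Perm now: [3 2 4 1]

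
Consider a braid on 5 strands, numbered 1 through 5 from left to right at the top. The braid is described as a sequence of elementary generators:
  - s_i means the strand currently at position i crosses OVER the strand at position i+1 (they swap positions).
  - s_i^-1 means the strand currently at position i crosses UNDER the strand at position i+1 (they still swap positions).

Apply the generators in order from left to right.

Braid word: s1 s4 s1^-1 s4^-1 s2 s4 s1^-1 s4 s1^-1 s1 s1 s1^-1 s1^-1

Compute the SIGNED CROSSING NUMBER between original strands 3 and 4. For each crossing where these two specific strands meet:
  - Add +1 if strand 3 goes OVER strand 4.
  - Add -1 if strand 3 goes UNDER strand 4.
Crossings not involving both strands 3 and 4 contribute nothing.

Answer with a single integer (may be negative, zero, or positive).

Gen 1: crossing 1x2. Both 3&4? no. Sum: 0
Gen 2: crossing 4x5. Both 3&4? no. Sum: 0
Gen 3: crossing 2x1. Both 3&4? no. Sum: 0
Gen 4: crossing 5x4. Both 3&4? no. Sum: 0
Gen 5: crossing 2x3. Both 3&4? no. Sum: 0
Gen 6: crossing 4x5. Both 3&4? no. Sum: 0
Gen 7: crossing 1x3. Both 3&4? no. Sum: 0
Gen 8: crossing 5x4. Both 3&4? no. Sum: 0
Gen 9: crossing 3x1. Both 3&4? no. Sum: 0
Gen 10: crossing 1x3. Both 3&4? no. Sum: 0
Gen 11: crossing 3x1. Both 3&4? no. Sum: 0
Gen 12: crossing 1x3. Both 3&4? no. Sum: 0
Gen 13: crossing 3x1. Both 3&4? no. Sum: 0

Answer: 0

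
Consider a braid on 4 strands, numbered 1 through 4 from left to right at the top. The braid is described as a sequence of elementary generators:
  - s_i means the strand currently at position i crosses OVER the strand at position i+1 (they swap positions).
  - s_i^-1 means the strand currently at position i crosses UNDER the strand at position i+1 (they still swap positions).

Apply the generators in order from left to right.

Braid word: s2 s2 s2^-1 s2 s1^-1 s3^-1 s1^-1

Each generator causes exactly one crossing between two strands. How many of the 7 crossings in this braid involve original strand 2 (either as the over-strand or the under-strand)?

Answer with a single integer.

Gen 1: crossing 2x3. Involves strand 2? yes. Count so far: 1
Gen 2: crossing 3x2. Involves strand 2? yes. Count so far: 2
Gen 3: crossing 2x3. Involves strand 2? yes. Count so far: 3
Gen 4: crossing 3x2. Involves strand 2? yes. Count so far: 4
Gen 5: crossing 1x2. Involves strand 2? yes. Count so far: 5
Gen 6: crossing 3x4. Involves strand 2? no. Count so far: 5
Gen 7: crossing 2x1. Involves strand 2? yes. Count so far: 6

Answer: 6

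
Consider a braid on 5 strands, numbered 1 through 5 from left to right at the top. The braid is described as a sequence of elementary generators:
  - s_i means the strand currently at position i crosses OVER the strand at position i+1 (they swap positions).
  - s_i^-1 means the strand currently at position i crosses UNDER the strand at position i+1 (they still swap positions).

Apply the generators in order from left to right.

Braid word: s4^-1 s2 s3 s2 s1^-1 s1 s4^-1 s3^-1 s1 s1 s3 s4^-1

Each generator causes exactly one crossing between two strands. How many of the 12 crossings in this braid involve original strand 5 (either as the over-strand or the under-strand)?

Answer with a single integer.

Gen 1: crossing 4x5. Involves strand 5? yes. Count so far: 1
Gen 2: crossing 2x3. Involves strand 5? no. Count so far: 1
Gen 3: crossing 2x5. Involves strand 5? yes. Count so far: 2
Gen 4: crossing 3x5. Involves strand 5? yes. Count so far: 3
Gen 5: crossing 1x5. Involves strand 5? yes. Count so far: 4
Gen 6: crossing 5x1. Involves strand 5? yes. Count so far: 5
Gen 7: crossing 2x4. Involves strand 5? no. Count so far: 5
Gen 8: crossing 3x4. Involves strand 5? no. Count so far: 5
Gen 9: crossing 1x5. Involves strand 5? yes. Count so far: 6
Gen 10: crossing 5x1. Involves strand 5? yes. Count so far: 7
Gen 11: crossing 4x3. Involves strand 5? no. Count so far: 7
Gen 12: crossing 4x2. Involves strand 5? no. Count so far: 7

Answer: 7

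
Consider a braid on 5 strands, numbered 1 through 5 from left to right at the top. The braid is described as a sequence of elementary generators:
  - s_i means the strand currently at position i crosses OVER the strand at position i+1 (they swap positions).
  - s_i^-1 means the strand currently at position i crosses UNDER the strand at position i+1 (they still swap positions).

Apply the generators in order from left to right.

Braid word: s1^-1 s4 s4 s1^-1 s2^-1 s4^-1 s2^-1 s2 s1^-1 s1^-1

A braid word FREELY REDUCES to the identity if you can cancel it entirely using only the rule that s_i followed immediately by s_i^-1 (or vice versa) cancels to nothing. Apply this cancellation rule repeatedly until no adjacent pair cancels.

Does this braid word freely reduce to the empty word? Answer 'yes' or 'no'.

Answer: no

Derivation:
Gen 1 (s1^-1): push. Stack: [s1^-1]
Gen 2 (s4): push. Stack: [s1^-1 s4]
Gen 3 (s4): push. Stack: [s1^-1 s4 s4]
Gen 4 (s1^-1): push. Stack: [s1^-1 s4 s4 s1^-1]
Gen 5 (s2^-1): push. Stack: [s1^-1 s4 s4 s1^-1 s2^-1]
Gen 6 (s4^-1): push. Stack: [s1^-1 s4 s4 s1^-1 s2^-1 s4^-1]
Gen 7 (s2^-1): push. Stack: [s1^-1 s4 s4 s1^-1 s2^-1 s4^-1 s2^-1]
Gen 8 (s2): cancels prior s2^-1. Stack: [s1^-1 s4 s4 s1^-1 s2^-1 s4^-1]
Gen 9 (s1^-1): push. Stack: [s1^-1 s4 s4 s1^-1 s2^-1 s4^-1 s1^-1]
Gen 10 (s1^-1): push. Stack: [s1^-1 s4 s4 s1^-1 s2^-1 s4^-1 s1^-1 s1^-1]
Reduced word: s1^-1 s4 s4 s1^-1 s2^-1 s4^-1 s1^-1 s1^-1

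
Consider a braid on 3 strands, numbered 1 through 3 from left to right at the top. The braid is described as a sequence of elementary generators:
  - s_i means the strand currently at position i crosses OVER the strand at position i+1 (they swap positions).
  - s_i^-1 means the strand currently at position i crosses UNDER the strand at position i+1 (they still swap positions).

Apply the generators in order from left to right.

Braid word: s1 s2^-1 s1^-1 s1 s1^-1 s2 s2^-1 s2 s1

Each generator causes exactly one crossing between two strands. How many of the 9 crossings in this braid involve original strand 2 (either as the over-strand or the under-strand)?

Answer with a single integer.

Answer: 7

Derivation:
Gen 1: crossing 1x2. Involves strand 2? yes. Count so far: 1
Gen 2: crossing 1x3. Involves strand 2? no. Count so far: 1
Gen 3: crossing 2x3. Involves strand 2? yes. Count so far: 2
Gen 4: crossing 3x2. Involves strand 2? yes. Count so far: 3
Gen 5: crossing 2x3. Involves strand 2? yes. Count so far: 4
Gen 6: crossing 2x1. Involves strand 2? yes. Count so far: 5
Gen 7: crossing 1x2. Involves strand 2? yes. Count so far: 6
Gen 8: crossing 2x1. Involves strand 2? yes. Count so far: 7
Gen 9: crossing 3x1. Involves strand 2? no. Count so far: 7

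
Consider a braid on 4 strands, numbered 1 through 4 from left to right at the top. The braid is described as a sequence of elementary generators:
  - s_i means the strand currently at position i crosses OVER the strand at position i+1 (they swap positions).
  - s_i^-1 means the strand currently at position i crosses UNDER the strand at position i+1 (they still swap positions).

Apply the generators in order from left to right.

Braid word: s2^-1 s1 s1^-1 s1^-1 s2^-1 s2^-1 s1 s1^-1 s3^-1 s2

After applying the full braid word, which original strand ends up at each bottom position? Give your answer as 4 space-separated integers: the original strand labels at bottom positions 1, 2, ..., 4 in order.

Gen 1 (s2^-1): strand 2 crosses under strand 3. Perm now: [1 3 2 4]
Gen 2 (s1): strand 1 crosses over strand 3. Perm now: [3 1 2 4]
Gen 3 (s1^-1): strand 3 crosses under strand 1. Perm now: [1 3 2 4]
Gen 4 (s1^-1): strand 1 crosses under strand 3. Perm now: [3 1 2 4]
Gen 5 (s2^-1): strand 1 crosses under strand 2. Perm now: [3 2 1 4]
Gen 6 (s2^-1): strand 2 crosses under strand 1. Perm now: [3 1 2 4]
Gen 7 (s1): strand 3 crosses over strand 1. Perm now: [1 3 2 4]
Gen 8 (s1^-1): strand 1 crosses under strand 3. Perm now: [3 1 2 4]
Gen 9 (s3^-1): strand 2 crosses under strand 4. Perm now: [3 1 4 2]
Gen 10 (s2): strand 1 crosses over strand 4. Perm now: [3 4 1 2]

Answer: 3 4 1 2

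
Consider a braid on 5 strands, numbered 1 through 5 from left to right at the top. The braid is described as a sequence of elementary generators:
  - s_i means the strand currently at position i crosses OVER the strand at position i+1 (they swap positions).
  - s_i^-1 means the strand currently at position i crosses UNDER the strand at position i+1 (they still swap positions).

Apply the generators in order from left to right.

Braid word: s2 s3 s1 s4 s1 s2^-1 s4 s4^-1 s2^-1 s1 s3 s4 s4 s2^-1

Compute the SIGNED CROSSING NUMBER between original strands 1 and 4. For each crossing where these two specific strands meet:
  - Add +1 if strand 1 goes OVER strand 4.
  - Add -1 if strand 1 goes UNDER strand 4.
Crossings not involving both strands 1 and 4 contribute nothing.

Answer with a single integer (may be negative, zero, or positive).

Gen 1: crossing 2x3. Both 1&4? no. Sum: 0
Gen 2: crossing 2x4. Both 1&4? no. Sum: 0
Gen 3: crossing 1x3. Both 1&4? no. Sum: 0
Gen 4: crossing 2x5. Both 1&4? no. Sum: 0
Gen 5: crossing 3x1. Both 1&4? no. Sum: 0
Gen 6: crossing 3x4. Both 1&4? no. Sum: 0
Gen 7: crossing 5x2. Both 1&4? no. Sum: 0
Gen 8: crossing 2x5. Both 1&4? no. Sum: 0
Gen 9: crossing 4x3. Both 1&4? no. Sum: 0
Gen 10: crossing 1x3. Both 1&4? no. Sum: 0
Gen 11: crossing 4x5. Both 1&4? no. Sum: 0
Gen 12: crossing 4x2. Both 1&4? no. Sum: 0
Gen 13: crossing 2x4. Both 1&4? no. Sum: 0
Gen 14: crossing 1x5. Both 1&4? no. Sum: 0

Answer: 0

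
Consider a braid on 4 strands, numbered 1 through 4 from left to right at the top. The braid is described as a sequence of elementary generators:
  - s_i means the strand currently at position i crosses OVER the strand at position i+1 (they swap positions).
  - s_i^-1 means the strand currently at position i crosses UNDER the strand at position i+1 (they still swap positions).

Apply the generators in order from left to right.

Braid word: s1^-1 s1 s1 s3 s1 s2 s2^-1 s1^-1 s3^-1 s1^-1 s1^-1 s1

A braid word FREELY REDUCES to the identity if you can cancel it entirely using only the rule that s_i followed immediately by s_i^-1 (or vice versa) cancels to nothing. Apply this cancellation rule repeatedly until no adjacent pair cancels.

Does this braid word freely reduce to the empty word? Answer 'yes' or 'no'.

Gen 1 (s1^-1): push. Stack: [s1^-1]
Gen 2 (s1): cancels prior s1^-1. Stack: []
Gen 3 (s1): push. Stack: [s1]
Gen 4 (s3): push. Stack: [s1 s3]
Gen 5 (s1): push. Stack: [s1 s3 s1]
Gen 6 (s2): push. Stack: [s1 s3 s1 s2]
Gen 7 (s2^-1): cancels prior s2. Stack: [s1 s3 s1]
Gen 8 (s1^-1): cancels prior s1. Stack: [s1 s3]
Gen 9 (s3^-1): cancels prior s3. Stack: [s1]
Gen 10 (s1^-1): cancels prior s1. Stack: []
Gen 11 (s1^-1): push. Stack: [s1^-1]
Gen 12 (s1): cancels prior s1^-1. Stack: []
Reduced word: (empty)

Answer: yes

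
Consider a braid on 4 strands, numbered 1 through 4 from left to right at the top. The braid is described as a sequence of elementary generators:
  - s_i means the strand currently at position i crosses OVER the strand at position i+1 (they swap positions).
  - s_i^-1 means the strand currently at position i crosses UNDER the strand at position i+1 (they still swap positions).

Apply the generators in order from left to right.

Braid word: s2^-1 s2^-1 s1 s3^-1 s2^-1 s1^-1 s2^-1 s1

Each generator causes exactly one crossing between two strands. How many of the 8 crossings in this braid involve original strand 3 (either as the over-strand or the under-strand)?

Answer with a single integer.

Answer: 3

Derivation:
Gen 1: crossing 2x3. Involves strand 3? yes. Count so far: 1
Gen 2: crossing 3x2. Involves strand 3? yes. Count so far: 2
Gen 3: crossing 1x2. Involves strand 3? no. Count so far: 2
Gen 4: crossing 3x4. Involves strand 3? yes. Count so far: 3
Gen 5: crossing 1x4. Involves strand 3? no. Count so far: 3
Gen 6: crossing 2x4. Involves strand 3? no. Count so far: 3
Gen 7: crossing 2x1. Involves strand 3? no. Count so far: 3
Gen 8: crossing 4x1. Involves strand 3? no. Count so far: 3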